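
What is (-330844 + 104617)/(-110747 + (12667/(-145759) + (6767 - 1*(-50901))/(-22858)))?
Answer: 376866946757697/184495516865566 ≈ 2.0427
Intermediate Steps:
(-330844 + 104617)/(-110747 + (12667/(-145759) + (6767 - 1*(-50901))/(-22858))) = -226227/(-110747 + (12667*(-1/145759) + (6767 + 50901)*(-1/22858))) = -226227/(-110747 + (-12667/145759 + 57668*(-1/22858))) = -226227/(-110747 + (-12667/145759 - 28834/11429)) = -226227/(-110747 - 4347586149/1665879611) = -226227/(-184495516865566/1665879611) = -226227*(-1665879611/184495516865566) = 376866946757697/184495516865566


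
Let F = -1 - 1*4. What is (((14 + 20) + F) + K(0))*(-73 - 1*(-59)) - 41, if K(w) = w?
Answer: -447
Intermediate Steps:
F = -5 (F = -1 - 4 = -5)
(((14 + 20) + F) + K(0))*(-73 - 1*(-59)) - 41 = (((14 + 20) - 5) + 0)*(-73 - 1*(-59)) - 41 = ((34 - 5) + 0)*(-73 + 59) - 41 = (29 + 0)*(-14) - 41 = 29*(-14) - 41 = -406 - 41 = -447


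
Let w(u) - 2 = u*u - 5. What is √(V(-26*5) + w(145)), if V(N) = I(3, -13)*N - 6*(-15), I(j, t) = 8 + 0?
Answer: 2*√5018 ≈ 141.68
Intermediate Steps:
I(j, t) = 8
w(u) = -3 + u² (w(u) = 2 + (u*u - 5) = 2 + (u² - 5) = 2 + (-5 + u²) = -3 + u²)
V(N) = 90 + 8*N (V(N) = 8*N - 6*(-15) = 8*N + 90 = 90 + 8*N)
√(V(-26*5) + w(145)) = √((90 + 8*(-26*5)) + (-3 + 145²)) = √((90 + 8*(-130)) + (-3 + 21025)) = √((90 - 1040) + 21022) = √(-950 + 21022) = √20072 = 2*√5018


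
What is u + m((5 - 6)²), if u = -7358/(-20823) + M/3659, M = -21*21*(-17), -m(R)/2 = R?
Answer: 30650239/76191357 ≈ 0.40228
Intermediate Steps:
m(R) = -2*R
M = 7497 (M = -441*(-17) = 7497)
u = 183032953/76191357 (u = -7358/(-20823) + 7497/3659 = -7358*(-1/20823) + 7497*(1/3659) = 7358/20823 + 7497/3659 = 183032953/76191357 ≈ 2.4023)
u + m((5 - 6)²) = 183032953/76191357 - 2*(5 - 6)² = 183032953/76191357 - 2*(-1)² = 183032953/76191357 - 2*1 = 183032953/76191357 - 2 = 30650239/76191357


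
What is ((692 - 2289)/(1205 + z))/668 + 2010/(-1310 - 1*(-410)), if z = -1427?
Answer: -549329/247160 ≈ -2.2226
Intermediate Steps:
((692 - 2289)/(1205 + z))/668 + 2010/(-1310 - 1*(-410)) = ((692 - 2289)/(1205 - 1427))/668 + 2010/(-1310 - 1*(-410)) = -1597/(-222)*(1/668) + 2010/(-1310 + 410) = -1597*(-1/222)*(1/668) + 2010/(-900) = (1597/222)*(1/668) + 2010*(-1/900) = 1597/148296 - 67/30 = -549329/247160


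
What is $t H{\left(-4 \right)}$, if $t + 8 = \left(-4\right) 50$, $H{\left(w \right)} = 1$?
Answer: $-208$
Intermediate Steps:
$t = -208$ ($t = -8 - 200 = -208$)
$t H{\left(-4 \right)} = \left(-208\right) 1 = -208$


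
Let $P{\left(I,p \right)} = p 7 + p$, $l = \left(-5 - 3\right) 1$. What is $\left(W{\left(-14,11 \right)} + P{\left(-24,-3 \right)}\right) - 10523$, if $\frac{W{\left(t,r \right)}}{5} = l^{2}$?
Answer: $-10227$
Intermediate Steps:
$l = -8$ ($l = \left(-8\right) 1 = -8$)
$P{\left(I,p \right)} = 8 p$ ($P{\left(I,p \right)} = 7 p + p = 8 p$)
$W{\left(t,r \right)} = 320$ ($W{\left(t,r \right)} = 5 \left(-8\right)^{2} = 5 \cdot 64 = 320$)
$\left(W{\left(-14,11 \right)} + P{\left(-24,-3 \right)}\right) - 10523 = \left(320 + 8 \left(-3\right)\right) - 10523 = \left(320 - 24\right) - 10523 = 296 - 10523 = -10227$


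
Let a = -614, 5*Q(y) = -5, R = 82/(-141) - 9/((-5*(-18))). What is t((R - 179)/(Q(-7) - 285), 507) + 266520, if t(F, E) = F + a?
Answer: 107229506911/403260 ≈ 2.6591e+5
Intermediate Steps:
R = -961/1410 (R = 82*(-1/141) - 9/90 = -82/141 - 9*1/90 = -82/141 - ⅒ = -961/1410 ≈ -0.68156)
Q(y) = -1 (Q(y) = (⅕)*(-5) = -1)
t(F, E) = -614 + F (t(F, E) = F - 614 = -614 + F)
t((R - 179)/(Q(-7) - 285), 507) + 266520 = (-614 + (-961/1410 - 179)/(-1 - 285)) + 266520 = (-614 - 253351/1410/(-286)) + 266520 = (-614 - 253351/1410*(-1/286)) + 266520 = (-614 + 253351/403260) + 266520 = -247348289/403260 + 266520 = 107229506911/403260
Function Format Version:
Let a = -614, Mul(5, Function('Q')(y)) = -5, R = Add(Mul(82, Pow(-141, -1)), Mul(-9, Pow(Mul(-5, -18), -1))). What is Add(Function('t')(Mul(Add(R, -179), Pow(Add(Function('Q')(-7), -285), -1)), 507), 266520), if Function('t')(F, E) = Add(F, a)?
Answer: Rational(107229506911, 403260) ≈ 2.6591e+5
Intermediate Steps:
R = Rational(-961, 1410) (R = Add(Mul(82, Rational(-1, 141)), Mul(-9, Pow(90, -1))) = Add(Rational(-82, 141), Mul(-9, Rational(1, 90))) = Add(Rational(-82, 141), Rational(-1, 10)) = Rational(-961, 1410) ≈ -0.68156)
Function('Q')(y) = -1 (Function('Q')(y) = Mul(Rational(1, 5), -5) = -1)
Function('t')(F, E) = Add(-614, F) (Function('t')(F, E) = Add(F, -614) = Add(-614, F))
Add(Function('t')(Mul(Add(R, -179), Pow(Add(Function('Q')(-7), -285), -1)), 507), 266520) = Add(Add(-614, Mul(Add(Rational(-961, 1410), -179), Pow(Add(-1, -285), -1))), 266520) = Add(Add(-614, Mul(Rational(-253351, 1410), Pow(-286, -1))), 266520) = Add(Add(-614, Mul(Rational(-253351, 1410), Rational(-1, 286))), 266520) = Add(Add(-614, Rational(253351, 403260)), 266520) = Add(Rational(-247348289, 403260), 266520) = Rational(107229506911, 403260)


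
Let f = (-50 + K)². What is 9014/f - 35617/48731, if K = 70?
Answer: 212507217/9746200 ≈ 21.804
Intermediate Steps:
f = 400 (f = (-50 + 70)² = 20² = 400)
9014/f - 35617/48731 = 9014/400 - 35617/48731 = 9014*(1/400) - 35617*1/48731 = 4507/200 - 35617/48731 = 212507217/9746200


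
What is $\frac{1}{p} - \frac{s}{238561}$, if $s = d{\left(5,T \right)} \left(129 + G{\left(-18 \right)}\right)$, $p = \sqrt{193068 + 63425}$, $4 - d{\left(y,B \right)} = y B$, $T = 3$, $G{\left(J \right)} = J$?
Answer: $\frac{1221}{238561} + \frac{\sqrt{256493}}{256493} \approx 0.0070927$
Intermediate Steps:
$d{\left(y,B \right)} = 4 - B y$ ($d{\left(y,B \right)} = 4 - y B = 4 - B y$)
$p = \sqrt{256493} \approx 506.45$
$s = -1221$ ($s = \left(4 - 3 \cdot 5\right) \left(129 - 18\right) = \left(4 - 15\right) 111 = \left(-11\right) 111 = -1221$)
$\frac{1}{p} - \frac{s}{238561} = \frac{1}{\sqrt{256493}} - - \frac{1221}{238561} = \frac{\sqrt{256493}}{256493} - \left(-1221\right) \frac{1}{238561} = \frac{\sqrt{256493}}{256493} - - \frac{1221}{238561} = \frac{\sqrt{256493}}{256493} + \frac{1221}{238561} = \frac{1221}{238561} + \frac{\sqrt{256493}}{256493}$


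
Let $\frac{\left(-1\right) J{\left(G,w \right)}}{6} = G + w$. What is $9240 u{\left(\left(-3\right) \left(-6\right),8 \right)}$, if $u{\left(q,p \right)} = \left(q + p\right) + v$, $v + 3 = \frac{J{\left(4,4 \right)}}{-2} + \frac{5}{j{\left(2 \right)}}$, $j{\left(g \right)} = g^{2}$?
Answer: $445830$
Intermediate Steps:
$J{\left(G,w \right)} = - 6 G - 6 w$ ($J{\left(G,w \right)} = - 6 \left(G + w\right) = - 6 G - 6 w$)
$v = \frac{89}{4}$ ($v = -3 + \left(\frac{\left(-6\right) 4 - 24}{-2} + \frac{5}{2^{2}}\right) = -3 + \left(\left(-24 - 24\right) \left(- \frac{1}{2}\right) + \frac{5}{4}\right) = -3 + \left(\left(-48\right) \left(- \frac{1}{2}\right) + 5 \cdot \frac{1}{4}\right) = -3 + \left(24 + \frac{5}{4}\right) = -3 + \frac{101}{4} = \frac{89}{4} \approx 22.25$)
$u{\left(q,p \right)} = \frac{89}{4} + p + q$ ($u{\left(q,p \right)} = \left(q + p\right) + \frac{89}{4} = \left(p + q\right) + \frac{89}{4} = \frac{89}{4} + p + q$)
$9240 u{\left(\left(-3\right) \left(-6\right),8 \right)} = 9240 \left(\frac{89}{4} + 8 - -18\right) = 9240 \left(\frac{89}{4} + 8 + 18\right) = 9240 \cdot \frac{193}{4} = 445830$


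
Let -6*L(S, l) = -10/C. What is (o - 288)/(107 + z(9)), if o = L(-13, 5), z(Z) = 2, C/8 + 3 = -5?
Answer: -55301/20928 ≈ -2.6424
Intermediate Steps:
C = -64 (C = -24 + 8*(-5) = -24 - 40 = -64)
L(S, l) = -5/192 (L(S, l) = -(-5)/(3*(-64)) = -(-5)*(-1)/(3*64) = -1/6*5/32 = -5/192)
o = -5/192 ≈ -0.026042
(o - 288)/(107 + z(9)) = (-5/192 - 288)/(107 + 2) = -55301/192/109 = -55301/192*1/109 = -55301/20928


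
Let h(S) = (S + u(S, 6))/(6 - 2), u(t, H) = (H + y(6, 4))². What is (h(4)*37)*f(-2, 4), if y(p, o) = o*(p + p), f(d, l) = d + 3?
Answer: 27010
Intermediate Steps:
f(d, l) = 3 + d
y(p, o) = 2*o*p (y(p, o) = o*(2*p) = 2*o*p)
u(t, H) = (48 + H)² (u(t, H) = (H + 2*4*6)² = (H + 48)² = (48 + H)²)
h(S) = 729 + S/4 (h(S) = (S + (48 + 6)²)/(6 - 2) = (S + 54²)/4 = (S + 2916)*(¼) = (2916 + S)*(¼) = 729 + S/4)
(h(4)*37)*f(-2, 4) = ((729 + (¼)*4)*37)*(3 - 2) = ((729 + 1)*37)*1 = (730*37)*1 = 27010*1 = 27010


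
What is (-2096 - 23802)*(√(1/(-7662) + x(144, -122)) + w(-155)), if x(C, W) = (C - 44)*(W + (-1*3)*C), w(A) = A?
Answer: 4014190 - 12949*I*√3252325925262/3831 ≈ 4.0142e+6 - 6.0957e+6*I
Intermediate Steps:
x(C, W) = (-44 + C)*(W - 3*C)
(-2096 - 23802)*(√(1/(-7662) + x(144, -122)) + w(-155)) = (-2096 - 23802)*(√(1/(-7662) + (-44*(-122) - 3*144² + 132*144 + 144*(-122))) - 155) = -25898*(√(-1/7662 + (5368 - 3*20736 + 19008 - 17568)) - 155) = -25898*(√(-1/7662 + (5368 - 62208 + 19008 - 17568)) - 155) = -25898*(√(-1/7662 - 55400) - 155) = -25898*(√(-424474801/7662) - 155) = -25898*(I*√3252325925262/7662 - 155) = -25898*(-155 + I*√3252325925262/7662) = 4014190 - 12949*I*√3252325925262/3831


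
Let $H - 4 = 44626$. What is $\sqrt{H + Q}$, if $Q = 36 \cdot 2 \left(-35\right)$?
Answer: $\sqrt{42110} \approx 205.21$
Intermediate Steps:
$H = 44630$ ($H = 4 + 44626 = 44630$)
$Q = -2520$ ($Q = 72 \left(-35\right) = -2520$)
$\sqrt{H + Q} = \sqrt{44630 - 2520} = \sqrt{42110}$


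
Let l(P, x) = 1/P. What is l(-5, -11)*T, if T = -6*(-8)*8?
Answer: -384/5 ≈ -76.800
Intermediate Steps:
T = 384 (T = 48*8 = 384)
l(-5, -11)*T = 384/(-5) = -1/5*384 = -384/5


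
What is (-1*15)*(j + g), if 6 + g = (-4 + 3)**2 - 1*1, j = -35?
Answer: 615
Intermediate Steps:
g = -6 (g = -6 + ((-4 + 3)**2 - 1*1) = -6 + ((-1)**2 - 1) = -6 + (1 - 1) = -6 + 0 = -6)
(-1*15)*(j + g) = (-1*15)*(-35 - 6) = -15*(-41) = 615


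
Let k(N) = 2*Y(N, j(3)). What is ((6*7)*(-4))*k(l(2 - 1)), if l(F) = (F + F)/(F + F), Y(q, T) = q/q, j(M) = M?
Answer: -336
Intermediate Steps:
Y(q, T) = 1
l(F) = 1 (l(F) = (2*F)/((2*F)) = (2*F)*(1/(2*F)) = 1)
k(N) = 2 (k(N) = 2*1 = 2)
((6*7)*(-4))*k(l(2 - 1)) = ((6*7)*(-4))*2 = (42*(-4))*2 = -168*2 = -336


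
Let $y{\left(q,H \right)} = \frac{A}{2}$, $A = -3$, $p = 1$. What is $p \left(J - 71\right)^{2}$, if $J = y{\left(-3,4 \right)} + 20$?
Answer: $\frac{11025}{4} \approx 2756.3$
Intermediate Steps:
$y{\left(q,H \right)} = - \frac{3}{2}$
$J = \frac{37}{2}$ ($J = - \frac{3}{2} + 20 = \frac{37}{2} \approx 18.5$)
$p \left(J - 71\right)^{2} = 1 \left(\frac{37}{2} - 71\right)^{2} = 1 \left(- \frac{105}{2}\right)^{2} = 1 \cdot \frac{11025}{4} = \frac{11025}{4}$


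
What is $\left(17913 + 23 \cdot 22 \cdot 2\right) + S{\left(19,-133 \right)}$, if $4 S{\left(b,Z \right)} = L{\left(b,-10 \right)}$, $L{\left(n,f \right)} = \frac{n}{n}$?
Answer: $\frac{75701}{4} \approx 18925.0$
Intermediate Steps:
$L{\left(n,f \right)} = 1$
$S{\left(b,Z \right)} = \frac{1}{4}$ ($S{\left(b,Z \right)} = \frac{1}{4} \cdot 1 = \frac{1}{4}$)
$\left(17913 + 23 \cdot 22 \cdot 2\right) + S{\left(19,-133 \right)} = \left(17913 + 23 \cdot 22 \cdot 2\right) + \frac{1}{4} = \left(17913 + 506 \cdot 2\right) + \frac{1}{4} = \left(17913 + 1012\right) + \frac{1}{4} = 18925 + \frac{1}{4} = \frac{75701}{4}$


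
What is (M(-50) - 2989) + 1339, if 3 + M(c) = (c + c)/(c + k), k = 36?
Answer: -11521/7 ≈ -1645.9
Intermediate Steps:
M(c) = -3 + 2*c/(36 + c) (M(c) = -3 + (c + c)/(c + 36) = -3 + (2*c)/(36 + c) = -3 + 2*c/(36 + c))
(M(-50) - 2989) + 1339 = ((-108 - 1*(-50))/(36 - 50) - 2989) + 1339 = ((-108 + 50)/(-14) - 2989) + 1339 = (-1/14*(-58) - 2989) + 1339 = (29/7 - 2989) + 1339 = -20894/7 + 1339 = -11521/7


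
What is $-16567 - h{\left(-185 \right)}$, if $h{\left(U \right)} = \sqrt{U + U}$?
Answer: $-16567 - i \sqrt{370} \approx -16567.0 - 19.235 i$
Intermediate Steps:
$h{\left(U \right)} = \sqrt{2} \sqrt{U}$ ($h{\left(U \right)} = \sqrt{2 U} = \sqrt{2} \sqrt{U}$)
$-16567 - h{\left(-185 \right)} = -16567 - \sqrt{2} \sqrt{-185} = -16567 - \sqrt{2} i \sqrt{185} = -16567 - i \sqrt{370}$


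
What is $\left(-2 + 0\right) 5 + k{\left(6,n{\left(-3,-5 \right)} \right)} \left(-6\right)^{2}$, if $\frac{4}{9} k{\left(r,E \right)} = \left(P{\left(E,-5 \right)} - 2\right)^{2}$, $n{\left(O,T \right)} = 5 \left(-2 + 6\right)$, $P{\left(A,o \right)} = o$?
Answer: $3959$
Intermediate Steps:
$n{\left(O,T \right)} = 20$ ($n{\left(O,T \right)} = 5 \cdot 4 = 20$)
$k{\left(r,E \right)} = \frac{441}{4}$ ($k{\left(r,E \right)} = \frac{9 \left(-5 - 2\right)^{2}}{4} = \frac{9 \left(-7\right)^{2}}{4} = \frac{9}{4} \cdot 49 = \frac{441}{4}$)
$\left(-2 + 0\right) 5 + k{\left(6,n{\left(-3,-5 \right)} \right)} \left(-6\right)^{2} = \left(-2 + 0\right) 5 + \frac{441 \left(-6\right)^{2}}{4} = \left(-2\right) 5 + \frac{441}{4} \cdot 36 = -10 + 3969 = 3959$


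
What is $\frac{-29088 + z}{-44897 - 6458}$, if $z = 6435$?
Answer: $\frac{22653}{51355} \approx 0.44111$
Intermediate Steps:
$\frac{-29088 + z}{-44897 - 6458} = \frac{-29088 + 6435}{-44897 - 6458} = - \frac{22653}{-51355} = \left(-22653\right) \left(- \frac{1}{51355}\right) = \frac{22653}{51355}$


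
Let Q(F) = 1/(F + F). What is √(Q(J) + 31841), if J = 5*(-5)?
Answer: √3184098/10 ≈ 178.44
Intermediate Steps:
J = -25
Q(F) = 1/(2*F)
√(Q(J) + 31841) = √((½)/(-25) + 31841) = √((½)*(-1/25) + 31841) = √(-1/50 + 31841) = √(1592049/50) = √3184098/10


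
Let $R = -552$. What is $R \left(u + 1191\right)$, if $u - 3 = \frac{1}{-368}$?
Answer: $- \frac{1318173}{2} \approx -6.5909 \cdot 10^{5}$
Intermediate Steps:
$u = \frac{1103}{368}$ ($u = 3 + \frac{1}{-368} = 3 - \frac{1}{368} = \frac{1103}{368} \approx 2.9973$)
$R \left(u + 1191\right) = - 552 \left(\frac{1103}{368} + 1191\right) = \left(-552\right) \frac{439391}{368} = - \frac{1318173}{2}$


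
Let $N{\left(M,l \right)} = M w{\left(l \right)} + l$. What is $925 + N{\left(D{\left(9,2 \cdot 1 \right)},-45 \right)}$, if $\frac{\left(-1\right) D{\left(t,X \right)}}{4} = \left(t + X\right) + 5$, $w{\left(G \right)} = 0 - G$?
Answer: $-2000$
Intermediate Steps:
$w{\left(G \right)} = - G$
$D{\left(t,X \right)} = -20 - 4 X - 4 t$ ($D{\left(t,X \right)} = - 4 \left(\left(t + X\right) + 5\right) = - 4 \left(\left(X + t\right) + 5\right) = - 4 \left(5 + X + t\right) = -20 - 4 X - 4 t$)
$N{\left(M,l \right)} = l - M l$ ($N{\left(M,l \right)} = M \left(- l\right) + l = - M l + l = l - M l$)
$925 + N{\left(D{\left(9,2 \cdot 1 \right)},-45 \right)} = 925 - 45 \left(1 - \left(-20 - 4 \cdot 2 \cdot 1 - 36\right)\right) = 925 - 45 \left(1 - \left(-20 - 8 - 36\right)\right) = 925 - 45 \left(1 - -64\right) = 925 - 45 \left(1 + 64\right) = 925 - 2925 = -2000$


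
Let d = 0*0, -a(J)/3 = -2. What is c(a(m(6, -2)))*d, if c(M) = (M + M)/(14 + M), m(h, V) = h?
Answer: 0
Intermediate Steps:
a(J) = 6 (a(J) = -3*(-2) = 6)
d = 0
c(M) = 2*M/(14 + M) (c(M) = (2*M)/(14 + M) = 2*M/(14 + M))
c(a(m(6, -2)))*d = (2*6/(14 + 6))*0 = (2*6/20)*0 = (2*6*(1/20))*0 = (⅗)*0 = 0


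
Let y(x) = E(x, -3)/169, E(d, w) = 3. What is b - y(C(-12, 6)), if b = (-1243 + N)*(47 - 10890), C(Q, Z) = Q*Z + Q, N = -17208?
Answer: 33810848614/169 ≈ 2.0006e+8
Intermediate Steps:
C(Q, Z) = Q + Q*Z
y(x) = 3/169
b = 200064193 (b = (-1243 - 17208)*(47 - 10890) = -18451*(-10843) = 200064193)
b - y(C(-12, 6)) = 200064193 - 1*3/169 = 200064193 - 3/169 = 33810848614/169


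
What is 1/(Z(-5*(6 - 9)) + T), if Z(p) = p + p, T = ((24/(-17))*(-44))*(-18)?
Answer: -17/18498 ≈ -0.00091902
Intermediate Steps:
T = -19008/17 (T = ((24*(-1/17))*(-44))*(-18) = -24/17*(-44)*(-18) = (1056/17)*(-18) = -19008/17 ≈ -1118.1)
Z(p) = 2*p
1/(Z(-5*(6 - 9)) + T) = 1/(2*(-5*(6 - 9)) - 19008/17) = 1/(2*(-5*(-3)) - 19008/17) = 1/(2*15 - 19008/17) = 1/(30 - 19008/17) = 1/(-18498/17) = -17/18498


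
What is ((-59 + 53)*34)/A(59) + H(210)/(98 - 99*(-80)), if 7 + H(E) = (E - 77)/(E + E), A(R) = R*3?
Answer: -32737099/28383720 ≈ -1.1534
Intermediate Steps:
A(R) = 3*R
H(E) = -7 + (-77 + E)/(2*E) (H(E) = -7 + (E - 77)/(E + E) = -7 + (-77 + E)/((2*E)) = -7 + (-77 + E)*(1/(2*E)) = -7 + (-77 + E)/(2*E))
((-59 + 53)*34)/A(59) + H(210)/(98 - 99*(-80)) = ((-59 + 53)*34)/((3*59)) + ((½)*(-77 - 13*210)/210)/(98 - 99*(-80)) = -6*34/177 + ((½)*(1/210)*(-77 - 2730))/(98 + 7920) = -204*1/177 + ((½)*(1/210)*(-2807))/8018 = -68/59 - 401/60*1/8018 = -68/59 - 401/481080 = -32737099/28383720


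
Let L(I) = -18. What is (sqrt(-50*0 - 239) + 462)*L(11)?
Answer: -8316 - 18*I*sqrt(239) ≈ -8316.0 - 278.27*I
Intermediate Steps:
(sqrt(-50*0 - 239) + 462)*L(11) = (sqrt(-50*0 - 239) + 462)*(-18) = (sqrt(0 - 239) + 462)*(-18) = (sqrt(-239) + 462)*(-18) = (I*sqrt(239) + 462)*(-18) = (462 + I*sqrt(239))*(-18) = -8316 - 18*I*sqrt(239)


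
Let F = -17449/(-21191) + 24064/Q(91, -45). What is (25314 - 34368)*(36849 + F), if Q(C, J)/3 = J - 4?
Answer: -344897333204736/1038359 ≈ -3.3216e+8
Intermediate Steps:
Q(C, J) = -12 + 3*J (Q(C, J) = 3*(J - 4) = 3*(-4 + J) = -12 + 3*J)
F = -507375221/3115077 (F = -17449/(-21191) + 24064/(-12 + 3*(-45)) = -17449*(-1/21191) + 24064/(-12 - 135) = 17449/21191 + 24064/(-147) = 17449/21191 + 24064*(-1/147) = 17449/21191 - 24064/147 = -507375221/3115077 ≈ -162.88)
(25314 - 34368)*(36849 + F) = (25314 - 34368)*(36849 - 507375221/3115077) = -9054*114280097152/3115077 = -344897333204736/1038359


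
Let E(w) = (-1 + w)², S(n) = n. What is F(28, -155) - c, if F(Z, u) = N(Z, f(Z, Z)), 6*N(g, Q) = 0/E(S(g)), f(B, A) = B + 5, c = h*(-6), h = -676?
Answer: -4056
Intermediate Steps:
c = 4056 (c = -676*(-6) = 4056)
f(B, A) = 5 + B
N(g, Q) = 0 (N(g, Q) = (0/((-1 + g)²))/6 = (0/(-1 + g)²)/6 = (⅙)*0 = 0)
F(Z, u) = 0
F(28, -155) - c = 0 - 1*4056 = 0 - 4056 = -4056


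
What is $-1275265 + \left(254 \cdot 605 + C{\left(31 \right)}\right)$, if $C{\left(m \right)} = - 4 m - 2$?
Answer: $-1121721$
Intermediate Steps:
$C{\left(m \right)} = -2 - 4 m$
$-1275265 + \left(254 \cdot 605 + C{\left(31 \right)}\right) = -1275265 + \left(254 \cdot 605 - 126\right) = -1275265 + \left(153670 - 126\right) = -1275265 + 153544 = -1121721$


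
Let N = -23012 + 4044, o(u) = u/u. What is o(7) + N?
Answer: -18967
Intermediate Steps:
o(u) = 1
N = -18968
o(7) + N = 1 - 18968 = -18967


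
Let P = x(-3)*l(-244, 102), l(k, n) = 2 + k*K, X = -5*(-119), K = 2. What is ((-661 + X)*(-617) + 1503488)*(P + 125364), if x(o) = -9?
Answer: 200342716980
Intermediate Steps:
X = 595
l(k, n) = 2 + 2*k (l(k, n) = 2 + k*2 = 2 + 2*k)
P = 4374 (P = -9*(2 + 2*(-244)) = -9*(2 - 488) = -9*(-486) = 4374)
((-661 + X)*(-617) + 1503488)*(P + 125364) = ((-661 + 595)*(-617) + 1503488)*(4374 + 125364) = (-66*(-617) + 1503488)*129738 = (40722 + 1503488)*129738 = 1544210*129738 = 200342716980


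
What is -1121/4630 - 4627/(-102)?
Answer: 5327167/118065 ≈ 45.121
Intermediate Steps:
-1121/4630 - 4627/(-102) = -1121*1/4630 - 4627*(-1/102) = -1121/4630 + 4627/102 = 5327167/118065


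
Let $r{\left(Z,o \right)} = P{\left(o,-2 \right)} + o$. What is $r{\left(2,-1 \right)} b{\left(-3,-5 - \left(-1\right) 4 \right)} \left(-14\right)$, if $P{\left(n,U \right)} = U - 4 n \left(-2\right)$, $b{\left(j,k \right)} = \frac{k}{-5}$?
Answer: $-42$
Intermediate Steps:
$b{\left(j,k \right)} = - \frac{k}{5}$ ($b{\left(j,k \right)} = k \left(- \frac{1}{5}\right) = - \frac{k}{5}$)
$P{\left(n,U \right)} = 8 U n$ ($P{\left(n,U \right)} = U 8 n = 8 U n$)
$r{\left(Z,o \right)} = - 15 o$ ($r{\left(Z,o \right)} = 8 \left(-2\right) o + o = - 16 o + o = - 15 o$)
$r{\left(2,-1 \right)} b{\left(-3,-5 - \left(-1\right) 4 \right)} \left(-14\right) = \left(-15\right) \left(-1\right) \left(- \frac{-5 - \left(-1\right) 4}{5}\right) \left(-14\right) = 15 \left(- \frac{-5 - -4}{5}\right) \left(-14\right) = 15 \left(- \frac{-5 + 4}{5}\right) \left(-14\right) = 15 \left(\left(- \frac{1}{5}\right) \left(-1\right)\right) \left(-14\right) = 15 \cdot \frac{1}{5} \left(-14\right) = 3 \left(-14\right) = -42$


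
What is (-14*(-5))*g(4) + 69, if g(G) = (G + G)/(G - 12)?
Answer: -1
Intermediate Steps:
g(G) = 2*G/(-12 + G) (g(G) = (2*G)/(-12 + G) = 2*G/(-12 + G))
(-14*(-5))*g(4) + 69 = (-14*(-5))*(2*4/(-12 + 4)) + 69 = 70*(2*4/(-8)) + 69 = 70*(2*4*(-⅛)) + 69 = 70*(-1) + 69 = -70 + 69 = -1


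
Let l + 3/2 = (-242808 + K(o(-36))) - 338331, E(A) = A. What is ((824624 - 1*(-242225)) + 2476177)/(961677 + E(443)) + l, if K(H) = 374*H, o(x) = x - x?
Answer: -279561677417/481060 ≈ -5.8114e+5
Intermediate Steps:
o(x) = 0
l = -1162281/2 (l = -3/2 + ((-242808 + 374*0) - 338331) = -3/2 + ((-242808 + 0) - 338331) = -3/2 + (-242808 - 338331) = -3/2 - 581139 = -1162281/2 ≈ -5.8114e+5)
((824624 - 1*(-242225)) + 2476177)/(961677 + E(443)) + l = ((824624 - 1*(-242225)) + 2476177)/(961677 + 443) - 1162281/2 = ((824624 + 242225) + 2476177)/962120 - 1162281/2 = (1066849 + 2476177)*(1/962120) - 1162281/2 = 3543026*(1/962120) - 1162281/2 = 1771513/481060 - 1162281/2 = -279561677417/481060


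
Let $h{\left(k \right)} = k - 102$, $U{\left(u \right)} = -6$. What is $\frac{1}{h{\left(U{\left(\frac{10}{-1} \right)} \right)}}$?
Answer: $- \frac{1}{108} \approx -0.0092593$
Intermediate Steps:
$h{\left(k \right)} = -102 + k$ ($h{\left(k \right)} = k - 102 = -102 + k$)
$\frac{1}{h{\left(U{\left(\frac{10}{-1} \right)} \right)}} = \frac{1}{-102 - 6} = \frac{1}{-108} = - \frac{1}{108}$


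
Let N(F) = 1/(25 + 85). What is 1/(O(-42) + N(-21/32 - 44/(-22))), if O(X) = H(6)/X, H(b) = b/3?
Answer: -2310/89 ≈ -25.955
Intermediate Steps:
H(b) = b/3 (H(b) = b*(⅓) = b/3)
N(F) = 1/110
O(X) = 2/X (O(X) = ((⅓)*6)/X = 2/X)
1/(O(-42) + N(-21/32 - 44/(-22))) = 1/(2/(-42) + 1/110) = 1/(2*(-1/42) + 1/110) = 1/(-1/21 + 1/110) = 1/(-89/2310) = -2310/89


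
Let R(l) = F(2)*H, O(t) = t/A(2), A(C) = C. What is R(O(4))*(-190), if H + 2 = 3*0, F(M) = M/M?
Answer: 380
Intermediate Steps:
F(M) = 1
H = -2 (H = -2 + 3*0 = -2 + 0 = -2)
O(t) = t/2
R(l) = -2 (R(l) = 1*(-2) = -2)
R(O(4))*(-190) = -2*(-190) = 380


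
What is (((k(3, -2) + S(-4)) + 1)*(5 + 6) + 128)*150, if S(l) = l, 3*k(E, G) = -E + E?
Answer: 14250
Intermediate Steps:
k(E, G) = 0 (k(E, G) = (-E + E)/3 = (⅓)*0 = 0)
(((k(3, -2) + S(-4)) + 1)*(5 + 6) + 128)*150 = (((0 - 4) + 1)*(5 + 6) + 128)*150 = ((-4 + 1)*11 + 128)*150 = (-3*11 + 128)*150 = (-33 + 128)*150 = 95*150 = 14250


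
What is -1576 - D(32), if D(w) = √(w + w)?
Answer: -1584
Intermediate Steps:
D(w) = √2*√w (D(w) = √(2*w) = √2*√w)
-1576 - D(32) = -1576 - √2*√32 = -1576 - √2*4*√2 = -1576 - 1*8 = -1576 - 8 = -1584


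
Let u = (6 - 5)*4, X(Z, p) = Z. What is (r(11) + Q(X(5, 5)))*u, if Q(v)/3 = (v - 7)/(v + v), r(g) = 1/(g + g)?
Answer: -122/55 ≈ -2.2182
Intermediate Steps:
r(g) = 1/(2*g)
Q(v) = 3*(-7 + v)/(2*v) (Q(v) = 3*((v - 7)/(v + v)) = 3*((-7 + v)/((2*v))) = 3*((-7 + v)*(1/(2*v))) = 3*((-7 + v)/(2*v)) = 3*(-7 + v)/(2*v))
u = 4 (u = 1*4 = 4)
(r(11) + Q(X(5, 5)))*u = ((1/2)/11 + (3/2)*(-7 + 5)/5)*4 = ((1/2)*(1/11) + (3/2)*(1/5)*(-2))*4 = (1/22 - 3/5)*4 = -61/110*4 = -122/55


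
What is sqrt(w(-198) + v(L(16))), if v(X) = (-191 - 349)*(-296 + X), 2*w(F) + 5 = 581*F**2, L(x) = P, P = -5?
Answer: sqrt(46205198)/2 ≈ 3398.7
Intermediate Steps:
L(x) = -5
w(F) = -5/2 + 581*F**2/2 (w(F) = -5/2 + (581*F**2)/2 = -5/2 + 581*F**2/2)
v(X) = 159840 - 540*X (v(X) = -540*(-296 + X) = 159840 - 540*X)
sqrt(w(-198) + v(L(16))) = sqrt((-5/2 + (581/2)*(-198)**2) + (159840 - 540*(-5))) = sqrt((-5/2 + (581/2)*39204) + (159840 + 2700)) = sqrt((-5/2 + 11388762) + 162540) = sqrt(22777519/2 + 162540) = sqrt(23102599/2) = sqrt(46205198)/2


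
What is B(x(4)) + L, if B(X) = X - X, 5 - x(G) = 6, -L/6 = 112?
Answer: -672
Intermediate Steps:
L = -672 (L = -6*112 = -672)
x(G) = -1 (x(G) = 5 - 1*6 = 5 - 6 = -1)
B(X) = 0
B(x(4)) + L = 0 - 672 = -672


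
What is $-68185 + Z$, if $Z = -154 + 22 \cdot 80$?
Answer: $-66579$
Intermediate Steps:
$Z = 1606$ ($Z = -154 + 1760 = 1606$)
$-68185 + Z = -68185 + 1606 = -66579$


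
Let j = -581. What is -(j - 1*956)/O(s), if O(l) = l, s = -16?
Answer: -1537/16 ≈ -96.063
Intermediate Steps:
-(j - 1*956)/O(s) = -(-581 - 1*956)/(-16) = -(-581 - 956)*(-1)/16 = -(-1537)*(-1)/16 = -1*1537/16 = -1537/16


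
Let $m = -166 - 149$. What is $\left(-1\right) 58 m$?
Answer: $18270$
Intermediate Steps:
$m = -315$
$\left(-1\right) 58 m = \left(-1\right) 58 \left(-315\right) = \left(-58\right) \left(-315\right) = 18270$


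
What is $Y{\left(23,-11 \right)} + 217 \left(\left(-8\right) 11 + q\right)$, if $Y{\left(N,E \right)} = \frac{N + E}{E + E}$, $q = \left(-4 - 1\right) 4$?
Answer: $- \frac{257802}{11} \approx -23437.0$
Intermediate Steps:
$q = -20$ ($q = \left(-5\right) 4 = -20$)
$Y{\left(N,E \right)} = \frac{E + N}{2 E}$
$Y{\left(23,-11 \right)} + 217 \left(\left(-8\right) 11 + q\right) = \frac{-11 + 23}{2 \left(-11\right)} + 217 \left(\left(-8\right) 11 - 20\right) = \frac{1}{2} \left(- \frac{1}{11}\right) 12 + 217 \left(-88 - 20\right) = - \frac{6}{11} + 217 \left(-108\right) = - \frac{6}{11} - 23436 = - \frac{257802}{11}$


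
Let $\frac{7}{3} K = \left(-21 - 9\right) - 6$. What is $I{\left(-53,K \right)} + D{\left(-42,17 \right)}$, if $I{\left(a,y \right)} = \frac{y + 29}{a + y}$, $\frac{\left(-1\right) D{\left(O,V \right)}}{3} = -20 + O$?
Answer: $\frac{88999}{479} \approx 185.8$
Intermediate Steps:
$D{\left(O,V \right)} = 60 - 3 O$ ($D{\left(O,V \right)} = - 3 \left(-20 + O\right) = 60 - 3 O$)
$K = - \frac{108}{7}$ ($K = \frac{3 \left(\left(-21 - 9\right) - 6\right)}{7} = \frac{3 \left(-30 - 6\right)}{7} = \frac{3}{7} \left(-36\right) = - \frac{108}{7} \approx -15.429$)
$I{\left(a,y \right)} = \frac{29 + y}{a + y}$
$I{\left(-53,K \right)} + D{\left(-42,17 \right)} = \frac{29 - \frac{108}{7}}{-53 - \frac{108}{7}} + \left(60 - -126\right) = \frac{1}{- \frac{479}{7}} \cdot \frac{95}{7} + \left(60 + 126\right) = \left(- \frac{7}{479}\right) \frac{95}{7} + 186 = - \frac{95}{479} + 186 = \frac{88999}{479}$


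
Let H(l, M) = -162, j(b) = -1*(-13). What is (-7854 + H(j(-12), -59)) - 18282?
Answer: -26298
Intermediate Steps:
j(b) = 13
(-7854 + H(j(-12), -59)) - 18282 = (-7854 - 162) - 18282 = -8016 - 18282 = -26298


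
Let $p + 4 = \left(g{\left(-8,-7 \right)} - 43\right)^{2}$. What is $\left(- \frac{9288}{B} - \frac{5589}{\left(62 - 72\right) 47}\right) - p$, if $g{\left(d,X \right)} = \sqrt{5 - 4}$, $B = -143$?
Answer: $- \frac{113125013}{67210} \approx -1683.2$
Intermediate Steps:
$g{\left(d,X \right)} = 1$ ($g{\left(d,X \right)} = \sqrt{1} = 1$)
$p = 1760$ ($p = -4 + \left(1 - 43\right)^{2} = -4 + \left(-42\right)^{2} = -4 + 1764 = 1760$)
$\left(- \frac{9288}{B} - \frac{5589}{\left(62 - 72\right) 47}\right) - p = \left(- \frac{9288}{-143} - \frac{5589}{\left(62 - 72\right) 47}\right) - 1760 = \left(\left(-9288\right) \left(- \frac{1}{143}\right) - \frac{5589}{\left(-10\right) 47}\right) - 1760 = \left(\frac{9288}{143} - \frac{5589}{-470}\right) - 1760 = \left(\frac{9288}{143} - - \frac{5589}{470}\right) - 1760 = \left(\frac{9288}{143} + \frac{5589}{470}\right) - 1760 = \frac{5164587}{67210} - 1760 = - \frac{113125013}{67210}$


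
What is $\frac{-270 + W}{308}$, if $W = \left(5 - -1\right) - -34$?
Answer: $- \frac{115}{154} \approx -0.74675$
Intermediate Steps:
$W = 40$ ($W = \left(5 + 1\right) + 34 = 6 + 34 = 40$)
$\frac{-270 + W}{308} = \frac{-270 + 40}{308} = \frac{1}{308} \left(-230\right) = - \frac{115}{154}$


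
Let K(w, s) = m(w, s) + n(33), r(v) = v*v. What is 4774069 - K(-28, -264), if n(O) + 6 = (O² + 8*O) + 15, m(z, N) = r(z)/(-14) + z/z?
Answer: 4772762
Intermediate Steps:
r(v) = v²
m(z, N) = 1 - z²/14 (m(z, N) = z²/(-14) + z/z = z²*(-1/14) + 1 = -z²/14 + 1 = 1 - z²/14)
n(O) = 9 + O² + 8*O (n(O) = -6 + ((O² + 8*O) + 15) = -6 + (15 + O² + 8*O) = 9 + O² + 8*O)
K(w, s) = 1363 - w²/14 (K(w, s) = (1 - w²/14) + (9 + 33² + 8*33) = (1 - w²/14) + (9 + 1089 + 264) = (1 - w²/14) + 1362 = 1363 - w²/14)
4774069 - K(-28, -264) = 4774069 - (1363 - 1/14*(-28)²) = 4774069 - (1363 - 1/14*784) = 4774069 - (1363 - 56) = 4774069 - 1*1307 = 4774069 - 1307 = 4772762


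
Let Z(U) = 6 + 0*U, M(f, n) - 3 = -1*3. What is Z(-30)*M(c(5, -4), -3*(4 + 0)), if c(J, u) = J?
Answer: 0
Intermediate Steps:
M(f, n) = 0 (M(f, n) = 3 - 1*3 = 3 - 3 = 0)
Z(U) = 6 (Z(U) = 6 + 0 = 6)
Z(-30)*M(c(5, -4), -3*(4 + 0)) = 6*0 = 0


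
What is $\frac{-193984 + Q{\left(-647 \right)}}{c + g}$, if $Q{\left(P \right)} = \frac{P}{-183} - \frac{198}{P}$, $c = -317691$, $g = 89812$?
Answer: $\frac{22967444741}{26981101479} \approx 0.85124$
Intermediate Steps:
$Q{\left(P \right)} = - \frac{198}{P} - \frac{P}{183}$ ($Q{\left(P \right)} = P \left(- \frac{1}{183}\right) - \frac{198}{P} = - \frac{P}{183} - \frac{198}{P} = - \frac{198}{P} - \frac{P}{183}$)
$\frac{-193984 + Q{\left(-647 \right)}}{c + g} = \frac{-193984 - \left(- \frac{647}{183} + \frac{198}{-647}\right)}{-317691 + 89812} = \frac{-193984 + \left(\left(-198\right) \left(- \frac{1}{647}\right) + \frac{647}{183}\right)}{-227879} = \left(-193984 + \left(\frac{198}{647} + \frac{647}{183}\right)\right) \left(- \frac{1}{227879}\right) = \left(-193984 + \frac{454843}{118401}\right) \left(- \frac{1}{227879}\right) = \left(- \frac{22967444741}{118401}\right) \left(- \frac{1}{227879}\right) = \frac{22967444741}{26981101479}$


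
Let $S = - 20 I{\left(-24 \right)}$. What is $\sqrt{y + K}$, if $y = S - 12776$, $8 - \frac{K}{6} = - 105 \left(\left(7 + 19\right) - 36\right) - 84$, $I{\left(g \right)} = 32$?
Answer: $2 i \sqrt{4791} \approx 138.43 i$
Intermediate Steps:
$K = -5748$ ($K = 48 - 6 \left(- 105 \left(\left(7 + 19\right) - 36\right) - 84\right) = 48 - 6 \left(- 105 \left(26 - 36\right) - 84\right) = 48 - 6 \left(\left(-105\right) \left(-10\right) - 84\right) = 48 - 6 \left(1050 - 84\right) = 48 - 5796 = -5748$)
$S = -640$ ($S = \left(-20\right) 32 = -640$)
$y = -13416$ ($y = -640 - 12776 = -13416$)
$\sqrt{y + K} = \sqrt{-13416 - 5748} = \sqrt{-19164} = 2 i \sqrt{4791}$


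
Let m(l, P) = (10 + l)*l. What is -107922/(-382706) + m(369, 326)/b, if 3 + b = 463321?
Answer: 51762011001/88657289254 ≈ 0.58384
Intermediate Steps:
b = 463318 (b = -3 + 463321 = 463318)
m(l, P) = l*(10 + l)
-107922/(-382706) + m(369, 326)/b = -107922/(-382706) + (369*(10 + 369))/463318 = -107922*(-1/382706) + (369*379)*(1/463318) = 53961/191353 + 139851*(1/463318) = 53961/191353 + 139851/463318 = 51762011001/88657289254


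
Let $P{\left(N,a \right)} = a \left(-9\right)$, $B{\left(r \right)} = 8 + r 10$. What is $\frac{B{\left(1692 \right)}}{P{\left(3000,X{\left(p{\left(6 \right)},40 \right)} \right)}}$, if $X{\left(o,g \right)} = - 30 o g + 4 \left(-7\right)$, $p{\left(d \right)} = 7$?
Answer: $\frac{4232}{18963} \approx 0.22317$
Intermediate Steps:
$B{\left(r \right)} = 8 + 10 r$
$X{\left(o,g \right)} = -28 - 30 g o$ ($X{\left(o,g \right)} = - 30 g o - 28 = -28 - 30 g o$)
$P{\left(N,a \right)} = - 9 a$
$\frac{B{\left(1692 \right)}}{P{\left(3000,X{\left(p{\left(6 \right)},40 \right)} \right)}} = \frac{8 + 10 \cdot 1692}{\left(-9\right) \left(-28 - 1200 \cdot 7\right)} = \frac{8 + 16920}{\left(-9\right) \left(-28 - 8400\right)} = \frac{16928}{\left(-9\right) \left(-8428\right)} = \frac{16928}{75852} = 16928 \cdot \frac{1}{75852} = \frac{4232}{18963}$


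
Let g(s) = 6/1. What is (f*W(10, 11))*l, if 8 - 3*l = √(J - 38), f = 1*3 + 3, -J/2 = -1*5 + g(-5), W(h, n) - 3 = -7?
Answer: -64 + 16*I*√10 ≈ -64.0 + 50.596*I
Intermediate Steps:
g(s) = 6 (g(s) = 6*1 = 6)
W(h, n) = -4 (W(h, n) = 3 - 7 = -4)
J = -2 (J = -2*(-1*5 + 6) = -2*(-5 + 6) = -2*1 = -2)
f = 6 (f = 3 + 3 = 6)
l = 8/3 - 2*I*√10/3 (l = 8/3 - √(-2 - 38)/3 = 8/3 - 2*I*√10/3 ≈ 2.6667 - 2.1082*I)
(f*W(10, 11))*l = (6*(-4))*(8/3 - 2*I*√10/3) = -24*(8/3 - 2*I*√10/3) = -64 + 16*I*√10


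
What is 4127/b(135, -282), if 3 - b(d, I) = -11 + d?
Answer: -4127/121 ≈ -34.107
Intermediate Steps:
b(d, I) = 14 - d (b(d, I) = 3 - (-11 + d) = 3 + (11 - d) = 14 - d)
4127/b(135, -282) = 4127/(14 - 1*135) = 4127/(14 - 135) = 4127/(-121) = 4127*(-1/121) = -4127/121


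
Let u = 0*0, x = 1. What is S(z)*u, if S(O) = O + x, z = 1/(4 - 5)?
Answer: 0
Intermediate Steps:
z = -1 (z = 1/(-1) = -1)
S(O) = 1 + O (S(O) = O + 1 = 1 + O)
u = 0
S(z)*u = (1 - 1)*0 = 0*0 = 0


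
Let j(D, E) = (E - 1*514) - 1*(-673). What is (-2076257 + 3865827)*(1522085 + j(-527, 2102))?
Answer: 2727923871220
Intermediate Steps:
j(D, E) = 159 + E (j(D, E) = (E - 514) + 673 = (-514 + E) + 673 = 159 + E)
(-2076257 + 3865827)*(1522085 + j(-527, 2102)) = (-2076257 + 3865827)*(1522085 + (159 + 2102)) = 1789570*(1522085 + 2261) = 1789570*1524346 = 2727923871220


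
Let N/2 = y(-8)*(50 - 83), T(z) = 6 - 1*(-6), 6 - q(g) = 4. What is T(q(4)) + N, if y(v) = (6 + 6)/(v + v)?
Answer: 123/2 ≈ 61.500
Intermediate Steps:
y(v) = 6/v (y(v) = 12/((2*v)) = 12*(1/(2*v)) = 6/v)
q(g) = 2 (q(g) = 6 - 1*4 = 6 - 4 = 2)
T(z) = 12 (T(z) = 6 + 6 = 12)
N = 99/2 (N = 2*((6/(-8))*(50 - 83)) = 2*((6*(-⅛))*(-33)) = 2*(-¾*(-33)) = 2*(99/4) = 99/2 ≈ 49.500)
T(q(4)) + N = 12 + 99/2 = 123/2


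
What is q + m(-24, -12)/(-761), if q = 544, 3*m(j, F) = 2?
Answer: 1241950/2283 ≈ 544.00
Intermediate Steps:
m(j, F) = ⅔ (m(j, F) = (⅓)*2 = ⅔)
q + m(-24, -12)/(-761) = 544 + (⅔)/(-761) = 544 - 1/761*⅔ = 544 - 2/2283 = 1241950/2283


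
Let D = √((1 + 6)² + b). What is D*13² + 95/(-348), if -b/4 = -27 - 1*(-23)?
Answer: -95/348 + 169*√65 ≈ 1362.2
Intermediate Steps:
b = 16 (b = -4*(-27 - 1*(-23)) = -4*(-27 + 23) = -4*(-4) = 16)
D = √65 (D = √((1 + 6)² + 16) = √(7² + 16) = √(49 + 16) = √65 ≈ 8.0623)
D*13² + 95/(-348) = √65*13² + 95/(-348) = √65*169 + 95*(-1/348) = 169*√65 - 95/348 = -95/348 + 169*√65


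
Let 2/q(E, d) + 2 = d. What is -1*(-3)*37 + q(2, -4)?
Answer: 332/3 ≈ 110.67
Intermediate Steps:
q(E, d) = 2/(-2 + d)
-1*(-3)*37 + q(2, -4) = -1*(-3)*37 + 2/(-2 - 4) = 3*37 + 2/(-6) = 111 + 2*(-⅙) = 111 - ⅓ = 332/3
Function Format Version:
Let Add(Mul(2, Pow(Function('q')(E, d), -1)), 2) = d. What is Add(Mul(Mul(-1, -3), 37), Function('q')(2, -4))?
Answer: Rational(332, 3) ≈ 110.67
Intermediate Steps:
Function('q')(E, d) = Mul(2, Pow(Add(-2, d), -1))
Add(Mul(Mul(-1, -3), 37), Function('q')(2, -4)) = Add(Mul(Mul(-1, -3), 37), Mul(2, Pow(Add(-2, -4), -1))) = Add(Mul(3, 37), Mul(2, Pow(-6, -1))) = Add(111, Mul(2, Rational(-1, 6))) = Add(111, Rational(-1, 3)) = Rational(332, 3)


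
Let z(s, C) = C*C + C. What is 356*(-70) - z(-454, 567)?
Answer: -346976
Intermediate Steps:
z(s, C) = C + C² (z(s, C) = C² + C = C + C²)
356*(-70) - z(-454, 567) = 356*(-70) - 567*(1 + 567) = -24920 - 567*568 = -24920 - 1*322056 = -24920 - 322056 = -346976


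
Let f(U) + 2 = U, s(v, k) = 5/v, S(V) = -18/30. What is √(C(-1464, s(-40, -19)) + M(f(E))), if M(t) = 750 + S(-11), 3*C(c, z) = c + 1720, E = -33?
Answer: √187815/15 ≈ 28.892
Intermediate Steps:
S(V) = -⅗ (S(V) = -18*1/30 = -⅗)
f(U) = -2 + U
C(c, z) = 1720/3 + c/3 (C(c, z) = (c + 1720)/3 = (1720 + c)/3 = 1720/3 + c/3)
M(t) = 3747/5 (M(t) = 750 - ⅗ = 3747/5)
√(C(-1464, s(-40, -19)) + M(f(E))) = √((1720/3 + (⅓)*(-1464)) + 3747/5) = √((1720/3 - 488) + 3747/5) = √(256/3 + 3747/5) = √(12521/15) = √187815/15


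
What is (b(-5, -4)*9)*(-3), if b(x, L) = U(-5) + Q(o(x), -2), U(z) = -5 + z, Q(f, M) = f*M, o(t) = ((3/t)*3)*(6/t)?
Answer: 9666/25 ≈ 386.64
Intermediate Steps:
o(t) = 54/t**2 (o(t) = (9/t)*(6/t) = 54/t**2)
Q(f, M) = M*f
b(x, L) = -10 - 108/x**2 (b(x, L) = (-5 - 5) - 108/x**2 = -10 - 108/x**2)
(b(-5, -4)*9)*(-3) = ((-10 - 108/(-5)**2)*9)*(-3) = ((-10 - 108*1/25)*9)*(-3) = ((-10 - 108/25)*9)*(-3) = -358/25*9*(-3) = -3222/25*(-3) = 9666/25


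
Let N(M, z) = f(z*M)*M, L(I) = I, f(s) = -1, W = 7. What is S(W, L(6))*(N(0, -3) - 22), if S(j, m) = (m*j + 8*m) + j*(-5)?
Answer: -1210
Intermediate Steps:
N(M, z) = -M
S(j, m) = -5*j + 8*m + j*m (S(j, m) = (j*m + 8*m) - 5*j = (8*m + j*m) - 5*j = -5*j + 8*m + j*m)
S(W, L(6))*(N(0, -3) - 22) = (-5*7 + 8*6 + 7*6)*(-1*0 - 22) = (-35 + 48 + 42)*(0 - 22) = 55*(-22) = -1210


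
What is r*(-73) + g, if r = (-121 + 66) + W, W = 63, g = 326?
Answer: -258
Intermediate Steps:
r = 8 (r = (-121 + 66) + 63 = -55 + 63 = 8)
r*(-73) + g = 8*(-73) + 326 = -584 + 326 = -258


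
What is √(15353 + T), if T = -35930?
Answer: 19*I*√57 ≈ 143.45*I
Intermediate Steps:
√(15353 + T) = √(15353 - 35930) = √(-20577) = 19*I*√57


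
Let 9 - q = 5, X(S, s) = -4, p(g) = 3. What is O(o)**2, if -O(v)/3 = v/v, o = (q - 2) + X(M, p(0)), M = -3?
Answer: 9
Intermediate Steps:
q = 4 (q = 9 - 1*5 = 9 - 5 = 4)
o = -2 (o = (4 - 2) - 4 = 2 - 4 = -2)
O(v) = -3 (O(v) = -3*v/v = -3*1 = -3)
O(o)**2 = (-3)**2 = 9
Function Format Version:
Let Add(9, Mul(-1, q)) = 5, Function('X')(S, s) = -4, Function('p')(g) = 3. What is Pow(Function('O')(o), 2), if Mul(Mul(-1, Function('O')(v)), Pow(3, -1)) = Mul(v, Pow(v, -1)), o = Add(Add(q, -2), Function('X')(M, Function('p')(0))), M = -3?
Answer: 9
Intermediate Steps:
q = 4 (q = Add(9, Mul(-1, 5)) = Add(9, -5) = 4)
o = -2 (o = Add(Add(4, -2), -4) = Add(2, -4) = -2)
Function('O')(v) = -3 (Function('O')(v) = Mul(-3, Mul(v, Pow(v, -1))) = Mul(-3, 1) = -3)
Pow(Function('O')(o), 2) = Pow(-3, 2) = 9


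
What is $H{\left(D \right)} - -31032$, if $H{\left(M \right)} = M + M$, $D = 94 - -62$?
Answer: $31344$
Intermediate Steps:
$D = 156$ ($D = 94 + 62 = 156$)
$H{\left(M \right)} = 2 M$
$H{\left(D \right)} - -31032 = 2 \cdot 156 - -31032 = 312 + 31032 = 31344$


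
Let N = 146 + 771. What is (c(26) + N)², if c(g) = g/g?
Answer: 842724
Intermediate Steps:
c(g) = 1
N = 917
(c(26) + N)² = (1 + 917)² = 918² = 842724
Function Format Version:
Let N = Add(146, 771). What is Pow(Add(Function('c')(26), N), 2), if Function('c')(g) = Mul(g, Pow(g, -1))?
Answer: 842724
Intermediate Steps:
Function('c')(g) = 1
N = 917
Pow(Add(Function('c')(26), N), 2) = Pow(Add(1, 917), 2) = Pow(918, 2) = 842724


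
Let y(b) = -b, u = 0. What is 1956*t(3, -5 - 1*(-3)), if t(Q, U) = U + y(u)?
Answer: -3912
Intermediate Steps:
t(Q, U) = U (t(Q, U) = U - 1*0 = U + 0 = U)
1956*t(3, -5 - 1*(-3)) = 1956*(-5 - 1*(-3)) = 1956*(-5 + 3) = 1956*(-2) = -3912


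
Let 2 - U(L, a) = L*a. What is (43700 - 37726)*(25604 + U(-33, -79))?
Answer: 137396026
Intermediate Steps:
U(L, a) = 2 - L*a
(43700 - 37726)*(25604 + U(-33, -79)) = (43700 - 37726)*(25604 + (2 - 1*(-33)*(-79))) = 5974*(25604 + (2 - 2607)) = 5974*(25604 - 2605) = 5974*22999 = 137396026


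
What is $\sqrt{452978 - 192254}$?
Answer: $2 \sqrt{65181} \approx 510.61$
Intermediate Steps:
$\sqrt{452978 - 192254} = \sqrt{260724} = 2 \sqrt{65181}$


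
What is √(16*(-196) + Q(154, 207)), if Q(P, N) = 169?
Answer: I*√2967 ≈ 54.47*I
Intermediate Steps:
√(16*(-196) + Q(154, 207)) = √(16*(-196) + 169) = √(-3136 + 169) = √(-2967) = I*√2967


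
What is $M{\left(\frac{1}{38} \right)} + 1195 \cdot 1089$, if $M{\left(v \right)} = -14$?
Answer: $1301341$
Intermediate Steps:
$M{\left(\frac{1}{38} \right)} + 1195 \cdot 1089 = -14 + 1195 \cdot 1089 = -14 + 1301355 = 1301341$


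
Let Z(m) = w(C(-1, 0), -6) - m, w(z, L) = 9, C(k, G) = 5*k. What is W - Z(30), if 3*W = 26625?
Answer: 8896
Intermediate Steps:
W = 8875 (W = (⅓)*26625 = 8875)
Z(m) = 9 - m
W - Z(30) = 8875 - (9 - 1*30) = 8875 - (9 - 30) = 8875 - 1*(-21) = 8875 + 21 = 8896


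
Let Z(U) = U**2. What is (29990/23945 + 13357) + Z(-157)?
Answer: 182016732/4789 ≈ 38007.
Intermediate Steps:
(29990/23945 + 13357) + Z(-157) = (29990/23945 + 13357) + (-157)**2 = (29990*(1/23945) + 13357) + 24649 = (5998/4789 + 13357) + 24649 = 63972671/4789 + 24649 = 182016732/4789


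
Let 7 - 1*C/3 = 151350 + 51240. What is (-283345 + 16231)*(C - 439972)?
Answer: 279860947194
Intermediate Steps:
C = -607749 (C = 21 - 3*(151350 + 51240) = 21 - 3*202590 = 21 - 607770 = -607749)
(-283345 + 16231)*(C - 439972) = (-283345 + 16231)*(-607749 - 439972) = -267114*(-1047721) = 279860947194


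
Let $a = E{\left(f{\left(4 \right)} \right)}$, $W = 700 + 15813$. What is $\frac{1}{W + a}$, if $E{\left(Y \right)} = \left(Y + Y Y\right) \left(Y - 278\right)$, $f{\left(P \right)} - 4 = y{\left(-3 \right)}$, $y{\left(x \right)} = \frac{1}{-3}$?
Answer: $\frac{27}{319109} \approx 8.4611 \cdot 10^{-5}$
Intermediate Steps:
$W = 16513$
$y{\left(x \right)} = - \frac{1}{3}$
$f{\left(P \right)} = \frac{11}{3}$ ($f{\left(P \right)} = 4 - \frac{1}{3} = \frac{11}{3}$)
$E{\left(Y \right)} = \left(-278 + Y\right) \left(Y + Y^{2}\right)$ ($E{\left(Y \right)} = \left(Y + Y^{2}\right) \left(-278 + Y\right) = \left(-278 + Y\right) \left(Y + Y^{2}\right)$)
$a = - \frac{126742}{27}$ ($a = \frac{11 \left(-278 + \left(\frac{11}{3}\right)^{2} - \frac{3047}{3}\right)}{3} = \frac{11 \left(-278 + \frac{121}{9} - \frac{3047}{3}\right)}{3} = \frac{11}{3} \left(- \frac{11522}{9}\right) = - \frac{126742}{27} \approx -4694.1$)
$\frac{1}{W + a} = \frac{1}{16513 - \frac{126742}{27}} = \frac{1}{\frac{319109}{27}} = \frac{27}{319109}$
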